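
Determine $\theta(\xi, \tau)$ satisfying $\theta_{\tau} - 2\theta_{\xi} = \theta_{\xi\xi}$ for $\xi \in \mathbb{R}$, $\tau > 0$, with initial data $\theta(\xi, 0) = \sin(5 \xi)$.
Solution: Moving frame: $\eta = \xi + 2\tau$, $\sigma = \tau$, $\theta = u(\eta,\sigma)$, so $\theta_{\tau} = u_{\sigma} + 2u_{\eta}$ and $\theta_{\xi\xi} = u_{\eta\eta}$.
Hence $\theta_{\tau} - 2\theta_{\xi} = u_{\sigma}$ and the PDE becomes the heat equation $u_{\sigma} = u_{\eta\eta}$ on $\eta \in \mathbb{R}$.
Initial data: $u(\eta,0) = \theta(\eta,0) = \sin(5 \eta)$. Each mode $\sin(n\eta)$ decays as $e^{-n^2\sigma}$ on $\mathbb{R}$, so $u(\eta,\sigma) = \sum c_n e^{-n^2\sigma} \sin(n\eta)$ with $c_5=1$: $u(\eta,\sigma) = e^{-25 \sigma} \sin(5 \eta)$.
Substituting back: $\theta(\xi,\tau) = u(\xi + 2\tau, \tau)$.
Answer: $\theta(\xi, \tau) = e^{-25 \tau} \sin(10 \tau + 5 \xi)$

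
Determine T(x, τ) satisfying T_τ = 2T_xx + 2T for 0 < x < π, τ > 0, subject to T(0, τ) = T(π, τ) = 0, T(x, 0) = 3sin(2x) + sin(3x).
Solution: Substitute T = exp(2τ)u, i.e. u = exp(-2τ)T.
By the product rule, T_τ = exp(2τ)(u_τ + 2u), T_xx = exp(2τ)u_xx.
Substituting into the PDE and dividing by exp(2τ): u_τ + 2u = 2u_xx + 2u.
The lower-order terms cancel, leaving the standard heat equation u_τ = 2u_xx.
Initial data for u: u(x,0) = T(x,0) = 3sin(2x) + sin(3x). The boundary conditions carry over: u(0,τ) = u(π,τ) = 0.
Solve for u:
  Using separation of variables u = X(x)G(τ):
  Eigenfunctions: sin(nx), n = 1, 2, 3, ...
  General solution: u(x, τ) = Σ c_n sin(nx) exp(-2n² τ)
  Matching u(x,0) = 3sin(2x) + sin(3x) term by term: c_2=3, c_3=1.
Hence u(x,τ) = 3exp(-8τ)sin(2x) + exp(-18τ)sin(3x).
Transform back: T(x,τ) = exp(2τ)u(x,τ).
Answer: T(x, τ) = 3exp(-6τ)sin(2x) + exp(-16τ)sin(3x)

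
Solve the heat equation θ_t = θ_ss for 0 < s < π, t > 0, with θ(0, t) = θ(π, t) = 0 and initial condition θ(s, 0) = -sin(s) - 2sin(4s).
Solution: Using separation of variables θ = X(s)G(t):
Eigenfunctions: sin(ns), n = 1, 2, 3, ...
General solution: θ(s, t) = Σ c_n sin(ns) exp(-n² t)
Matching θ(s,0) = -sin(s) - 2sin(4s) term by term: c_1=-1, c_4=-2.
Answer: θ(s, t) = -exp(-t)sin(s) - 2exp(-16t)sin(4s)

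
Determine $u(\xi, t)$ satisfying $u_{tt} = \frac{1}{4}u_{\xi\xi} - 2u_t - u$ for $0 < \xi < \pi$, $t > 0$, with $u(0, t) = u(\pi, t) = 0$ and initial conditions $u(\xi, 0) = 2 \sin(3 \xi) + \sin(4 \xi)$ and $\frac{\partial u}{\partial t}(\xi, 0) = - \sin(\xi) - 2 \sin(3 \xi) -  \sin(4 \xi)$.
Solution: Substitute $u = e^{-t}w$, i.e. $w = e^{t}u$.
By the product rule, $u_t = e^{-t}(w_t - w)$, $u_{tt} = e^{-t}(w_{tt} - 2w_t + w)$, $u_{\xi\xi} = e^{-t}w_{\xi\xi}$.
Substituting into the PDE and dividing by $e^{-t}$: $w_{tt} - 2w_t + w = \frac{1}{4}w_{\xi\xi} - 2(w_t - w) - w$.
The lower-order terms cancel, leaving the standard wave equation $w_{tt} = \frac{1}{4}w_{\xi\xi}$.
Initial data for $w$: $w(\xi,0) = u(\xi,0) = 2 \sin(3 \xi) + \sin(4 \xi)$; $w_t(\xi,0) = u_t(\xi,0) + u(\xi,0) = - \sin(\xi)$. The boundary conditions carry over: $w(0,t) = w(\pi,t) = 0$.
Solve for $w$:
  Using separation of variables $w = X(\xi)T(t)$:
  Eigenfunctions: $\sin(n\xi)$, $n = 1, 2, 3, \ldots$
  General solution: $w(\xi, t) = \sum [A_n \cos(n t/2) + B_n \sin(n t/2)] \sin(n\xi)$
  From $w(\xi,0) = 2 \sin(3 \xi) + \sin(4 \xi)$: $A_3=2, A_4=1$. From $w_t(\xi,0) = - \sin(\xi)$, using $w_t(\xi,0) = \sum \omega_n B_n \sin(n\xi)$ with $\omega_n = n/2$: $B_1 = (-1)/(1/2) = -2$.
Hence $w(\xi,t) = -2 \sin(t/2) \sin(\xi) + 2 \sin(3 \xi) \cos(3 t/2) + \sin(4 \xi) \cos(2 t)$.
Transform back: $u(\xi,t) = e^{-t}w(\xi,t)$.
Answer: $u(\xi, t) = -2 e^{-t} \sin(\xi) \sin(t/2) + 2 e^{-t} \sin(3 \xi) \cos(3 t/2) + e^{-t} \sin(4 \xi) \cos(2 t)$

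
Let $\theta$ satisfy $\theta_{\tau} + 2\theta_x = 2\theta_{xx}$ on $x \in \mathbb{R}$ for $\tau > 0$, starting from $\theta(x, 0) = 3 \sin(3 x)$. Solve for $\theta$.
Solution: Change to a moving frame: let $\eta = x - 2\tau$, $\sigma = \tau$ and write $\theta(x,\tau) = u(\eta,\sigma)$.
By the chain rule $\theta_{\tau} = u_{\sigma} - 2u_{\eta}$, $\theta_x = u_{\eta}$, $\theta_{xx} = u_{\eta\eta}$.
Then $\theta_{\tau} + 2\theta_x = u_{\sigma}$: the advection term cancels and the PDE becomes the heat equation $u_{\sigma} = 2u_{\eta\eta}$ on $\eta \in \mathbb{R}$.
Initial data: $u(\eta,0) = \theta(\eta,0) = 3 \sin(3 \eta)$.
On $\eta \in \mathbb{R}$ each mode satisfies $(\sin(n\eta))'' = -n^2 \sin(n\eta)$, so $e^{-2n^2\sigma} \sin(n\eta)$ solves the heat equation; by superposition $u(\eta,\sigma) = \sum c_n e^{-2n^2\sigma} \sin(n\eta)$.
Reading off the coefficients: $c_3=3$, so $u(\eta,\sigma) = 3 e^{-18 \sigma} \sin(3 \eta)$.
Substituting back $\eta = x - 2\tau$, $\sigma = \tau$: $\theta(x,\tau) = u(x - 2\tau, \tau)$.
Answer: $\theta(x, \tau) = -3 e^{-18 \tau} \sin(6 \tau - 3 x)$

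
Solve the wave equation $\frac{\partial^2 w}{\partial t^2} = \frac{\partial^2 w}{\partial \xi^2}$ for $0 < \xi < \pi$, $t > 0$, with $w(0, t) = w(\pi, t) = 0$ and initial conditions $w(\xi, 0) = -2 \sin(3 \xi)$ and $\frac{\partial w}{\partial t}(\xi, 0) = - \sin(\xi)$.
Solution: Separating variables: $w = \sum [A_n \cos(\omega_n t) + B_n \sin(\omega_n t)] \sin(n\xi)$, $\omega_n = n$. From ICs ($B_n$ = velocity coefficient / $\omega_n$): $A_3=-2, B_1=-1$.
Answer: $w(\xi, t) = - \sin(\xi) \sin(t) - 2 \sin(3 \xi) \cos(3 t)$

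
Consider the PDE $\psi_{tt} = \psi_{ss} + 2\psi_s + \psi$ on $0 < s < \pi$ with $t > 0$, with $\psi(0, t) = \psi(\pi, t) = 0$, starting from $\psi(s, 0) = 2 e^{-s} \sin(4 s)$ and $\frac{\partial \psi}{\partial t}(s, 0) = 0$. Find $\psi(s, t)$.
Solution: Substitute $\psi = e^{-s}u$, i.e. $u = e^{s}\psi$.
By the product rule, $\psi_s = e^{-s}(u_s - u)$, $\psi_{ss} = e^{-s}(u_{ss} - 2u_s + u)$, $\psi_{tt} = e^{-s}u_{tt}$.
Substituting into the PDE and dividing by $e^{-s}$: $u_{tt} = (u_{ss} - 2u_s + u) + 2(u_s - u) + u$.
The lower-order terms cancel, leaving the standard wave equation $u_{tt} = u_{ss}$.
Initial data for $u$: $u(s,0) = e^{s}\psi(s,0) = 2 \sin(4 s)$; $u_t(s,0) = e^{s}\psi_t(s,0) = 0$. The boundary conditions carry over: $u(0,t) = u(\pi,t) = 0$.
Solve for $u$:
  Using separation of variables $u = X(s)T(t)$:
  Eigenfunctions: $\sin(ns)$, $n = 1, 2, 3, \ldots$
  General solution: $u(s, t) = \sum [A_n \cos(n t) + B_n \sin(n t)] \sin(ns)$
  From $u(s,0) = 2 \sin(4 s)$: $A_4=2$. From $u_t(s,0) = 0$: all $B_n = 0$.
Hence $u(s,t) = 2 \sin(4 s) \cos(4 t)$.
Transform back: $\psi(s,t) = e^{-s}u(s,t)$.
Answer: $\psi(s, t) = 2 e^{-s} \sin(4 s) \cos(4 t)$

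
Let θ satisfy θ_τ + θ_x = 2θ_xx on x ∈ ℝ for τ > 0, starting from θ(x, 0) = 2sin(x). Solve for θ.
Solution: Moving frame: η = x - τ, σ = τ, θ = u(η,σ), so θ_τ = u_σ - u_η and θ_xx = u_ηη.
Hence θ_τ + θ_x = u_σ and the PDE becomes the heat equation u_σ = 2u_ηη on η ∈ ℝ.
Initial data: u(η,0) = θ(η,0) = 2sin(η). Each mode sin(nη) decays as exp(-2n²σ) on ℝ, so u(η,σ) = Σ c_n exp(-2n²σ) sin(nη) with c_1=2: u(η,σ) = 2exp(-2σ)sin(η).
Substituting back: θ(x,τ) = u(x - τ, τ).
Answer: θ(x, τ) = 2exp(-2τ)sin(x - τ)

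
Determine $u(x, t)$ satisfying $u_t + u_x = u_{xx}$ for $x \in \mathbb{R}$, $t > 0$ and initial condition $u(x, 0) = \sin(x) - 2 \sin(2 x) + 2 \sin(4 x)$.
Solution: Change to a moving frame: let $\eta = x - t$, $\sigma = t$ and write $u(x,t) = w(\eta,\sigma)$.
By the chain rule $u_t = w_{\sigma} - w_{\eta}$, $u_x = w_{\eta}$, $u_{xx} = w_{\eta\eta}$.
Then $u_t + u_x = w_{\sigma}$: the advection term cancels and the PDE becomes the heat equation $w_{\sigma} = w_{\eta\eta}$ on $\eta \in \mathbb{R}$.
Initial data: $w(\eta,0) = u(\eta,0) = \sin(\eta) - 2 \sin(2 \eta) + 2 \sin(4 \eta)$.
On $\eta \in \mathbb{R}$ each mode satisfies $(\sin(n\eta))'' = -n^2 \sin(n\eta)$, so $e^{-n^2\sigma} \sin(n\eta)$ solves the heat equation; by superposition $w(\eta,\sigma) = \sum c_n e^{-n^2\sigma} \sin(n\eta)$.
Reading off the coefficients: $c_1=1, c_2=-2, c_4=2$, so $w(\eta,\sigma) = e^{-\sigma} \sin(\eta) - 2 e^{-4 \sigma} \sin(2 \eta) + 2 e^{-16 \sigma} \sin(4 \eta)$.
Substituting back $\eta = x - t$, $\sigma = t$: $u(x,t) = w(x - t, t)$.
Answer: $u(x, t) = - e^{-t} \sin(t - x) + 2 e^{-4 t} \sin(2 t - 2 x) - 2 e^{-16 t} \sin(4 t - 4 x)$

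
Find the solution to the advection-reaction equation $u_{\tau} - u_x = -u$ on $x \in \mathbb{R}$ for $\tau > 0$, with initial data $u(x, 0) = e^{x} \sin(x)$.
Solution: Substitute $u = e^{x}w$, i.e. $w = e^{-x}u$.
By the product rule, $u_x = e^{x}(w_x + w)$, $u_{\tau} = e^{x}w_{\tau}$.
Substituting into the PDE and dividing by $e^{x}$: $w_{\tau} - (w_x + w) = -w$.
The lower-order terms cancel, leaving the standard advection equation $w_{\tau} - w_x = 0$.
Initial data for $w$: $w(x,0) = e^{-x}u(x,0) = \sin(x)$.
Solve for $w$:
  By method of characteristics (waves move left with speed 1):
  Along characteristics $x + \tau =$ const, $w$ is constant, so $w(x,\tau) = f(x + \tau)$ with $f = w( \cdot , 0)$.
Hence $w(x,\tau) = \sin(x + \tau)$.
Transform back: $u(x,\tau) = e^{x}w(x,\tau)$.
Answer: $u(x, \tau) = e^{x} \sin(\tau + x)$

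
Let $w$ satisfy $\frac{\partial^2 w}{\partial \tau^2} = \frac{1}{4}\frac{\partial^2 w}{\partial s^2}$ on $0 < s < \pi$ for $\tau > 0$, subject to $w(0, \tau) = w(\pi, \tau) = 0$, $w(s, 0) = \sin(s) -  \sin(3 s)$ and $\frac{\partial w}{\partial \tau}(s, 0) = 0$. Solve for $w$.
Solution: Using separation of variables $w = X(s)T(\tau)$:
Eigenfunctions: $\sin(ns)$, $n = 1, 2, 3, \ldots$
General solution: $w(s, \tau) = \sum [A_n \cos(n \tau/2) + B_n \sin(n \tau/2)] \sin(ns)$
From $w(s,0) = \sin(s) - \sin(3 s)$: $A_1=1, A_3=-1$. From $w_{\tau}(s,0) = 0$: all $B_n = 0$.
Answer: $w(s, \tau) = \sin(s) \cos(\tau/2) -  \sin(3 s) \cos(3 \tau/2)$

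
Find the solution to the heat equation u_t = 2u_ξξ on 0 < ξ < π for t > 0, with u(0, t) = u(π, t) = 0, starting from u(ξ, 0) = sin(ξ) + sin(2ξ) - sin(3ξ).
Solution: Using separation of variables u = X(ξ)T(t):
Eigenfunctions: sin(nξ), n = 1, 2, 3, ...
General solution: u(ξ, t) = Σ c_n sin(nξ) exp(-2n² t)
Matching u(ξ,0) = sin(ξ) + sin(2ξ) - sin(3ξ) term by term: c_1=1, c_2=1, c_3=-1.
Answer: u(ξ, t) = exp(-2t)sin(ξ) + exp(-8t)sin(2ξ) - exp(-18t)sin(3ξ)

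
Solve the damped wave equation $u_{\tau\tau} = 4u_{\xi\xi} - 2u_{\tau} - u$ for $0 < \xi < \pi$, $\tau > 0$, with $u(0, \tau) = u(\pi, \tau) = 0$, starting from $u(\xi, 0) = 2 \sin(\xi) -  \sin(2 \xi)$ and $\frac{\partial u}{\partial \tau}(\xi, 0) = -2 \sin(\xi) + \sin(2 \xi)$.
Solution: Substitute $u = e^{-\tau}w$, i.e. $w = e^{\tau}u$.
By the product rule, $u_{\tau} = e^{-\tau}(w_{\tau} - w)$, $u_{\tau\tau} = e^{-\tau}(w_{\tau\tau} - 2w_{\tau} + w)$, $u_{\xi\xi} = e^{-\tau}w_{\xi\xi}$.
Substituting into the PDE and dividing by $e^{-\tau}$: $w_{\tau\tau} - 2w_{\tau} + w = 4w_{\xi\xi} - 2(w_{\tau} - w) - w$.
The lower-order terms cancel, leaving the standard wave equation $w_{\tau\tau} = 4w_{\xi\xi}$.
Initial data for $w$: $w(\xi,0) = u(\xi,0) = 2 \sin(\xi) - \sin(2 \xi)$; $w_{\tau}(\xi,0) = u_{\tau}(\xi,0) + u(\xi,0) = 0$. The boundary conditions carry over: $w(0,\tau) = w(\pi,\tau) = 0$.
Solve for $w$:
  Using separation of variables $w = X(\xi)T(\tau)$:
  Eigenfunctions: $\sin(n\xi)$, $n = 1, 2, 3, \ldots$
  General solution: $w(\xi, \tau) = \sum [A_n \cos(2n \tau) + B_n \sin(2n \tau)] \sin(n\xi)$
  From $w(\xi,0) = 2 \sin(\xi) - \sin(2 \xi)$: $A_1=2, A_2=-1$. From $w_{\tau}(\xi,0) = 0$: all $B_n = 0$.
Hence $w(\xi,\tau) = 2 \sin(\xi) \cos(2 \tau) - \sin(2 \xi) \cos(4 \tau)$.
Transform back: $u(\xi,\tau) = e^{-\tau}w(\xi,\tau)$.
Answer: $u(\xi, \tau) = 2 e^{-\tau} \sin(\xi) \cos(2 \tau) -  e^{-\tau} \sin(2 \xi) \cos(4 \tau)$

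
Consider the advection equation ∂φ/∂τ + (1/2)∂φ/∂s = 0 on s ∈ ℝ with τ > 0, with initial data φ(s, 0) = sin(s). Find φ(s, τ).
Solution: By method of characteristics (waves move right with speed 1/2):
Along characteristics s - (1/2)τ = const, φ is constant, so φ(s,τ) = f(s - (1/2)τ) with f = φ(·, 0).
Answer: φ(s, τ) = sin(s - τ/2)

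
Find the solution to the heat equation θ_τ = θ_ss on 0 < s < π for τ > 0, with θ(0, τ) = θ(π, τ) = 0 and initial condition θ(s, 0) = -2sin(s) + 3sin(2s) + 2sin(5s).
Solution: Using separation of variables θ = X(s)G(τ):
Eigenfunctions: sin(ns), n = 1, 2, 3, ...
General solution: θ(s, τ) = Σ c_n sin(ns) exp(-n² τ)
Matching θ(s,0) = -2sin(s) + 3sin(2s) + 2sin(5s) term by term: c_1=-2, c_2=3, c_5=2.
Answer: θ(s, τ) = -2exp(-τ)sin(s) + 3exp(-4τ)sin(2s) + 2exp(-25τ)sin(5s)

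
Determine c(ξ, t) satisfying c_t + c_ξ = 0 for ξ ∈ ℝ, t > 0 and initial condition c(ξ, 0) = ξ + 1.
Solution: By characteristics (dξ/dt = 1), c(ξ,t) = f(ξ - t) with f = c(·, 0).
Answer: c(ξ, t) = -t + ξ + 1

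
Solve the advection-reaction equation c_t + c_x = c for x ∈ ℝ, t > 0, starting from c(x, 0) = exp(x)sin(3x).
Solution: Substitute c = exp(x)u, i.e. u = exp(-x)c.
By the product rule, c_x = exp(x)(u_x + u), c_t = exp(x)u_t.
Substituting into the PDE and dividing by exp(x): u_t + (u_x + u) = u.
The lower-order terms cancel, leaving the standard advection equation u_t + u_x = 0.
Initial data for u: u(x,0) = exp(-x)c(x,0) = sin(3x).
Solve for u:
  By method of characteristics (waves move right with speed 1):
  Along characteristics x - t = const, u is constant, so u(x,t) = f(x - t) with f = u(·, 0).
Hence u(x,t) = -sin(3t - 3x).
Transform back: c(x,t) = exp(x)u(x,t).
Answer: c(x, t) = -exp(x)sin(3t - 3x)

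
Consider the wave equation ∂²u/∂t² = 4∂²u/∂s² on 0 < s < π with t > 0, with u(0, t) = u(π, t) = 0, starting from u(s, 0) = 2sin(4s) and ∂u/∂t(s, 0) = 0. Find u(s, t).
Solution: Separating variables: u = Σ [A_n cos(ω_n t) + B_n sin(ω_n t)] sin(ns), ω_n = 2n. From ICs: A_4=2.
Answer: u(s, t) = 2sin(4s)cos(8t)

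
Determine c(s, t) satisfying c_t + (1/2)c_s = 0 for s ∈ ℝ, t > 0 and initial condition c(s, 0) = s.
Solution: By characteristics (ds/dt = 1/2), c(s,t) = f(s - (1/2)t) with f = c(·, 0).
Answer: c(s, t) = s - (1/2)t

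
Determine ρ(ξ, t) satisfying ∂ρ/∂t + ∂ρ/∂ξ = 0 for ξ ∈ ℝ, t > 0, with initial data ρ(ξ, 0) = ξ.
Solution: By characteristics (dξ/dt = 1), ρ(ξ,t) = f(ξ - t) with f = ρ(·, 0).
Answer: ρ(ξ, t) = -t + ξ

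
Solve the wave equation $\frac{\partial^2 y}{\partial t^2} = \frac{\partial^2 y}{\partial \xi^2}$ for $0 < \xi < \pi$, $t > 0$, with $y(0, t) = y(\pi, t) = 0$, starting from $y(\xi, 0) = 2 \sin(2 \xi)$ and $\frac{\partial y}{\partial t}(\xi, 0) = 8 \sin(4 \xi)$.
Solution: Separating variables: $y = \sum [A_n \cos(\omega_n t) + B_n \sin(\omega_n t)] \sin(n\xi)$, $\omega_n = n$. From ICs ($B_n$ = velocity coefficient / $\omega_n$): $A_2=2, B_4=2$.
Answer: $y(\xi, t) = 2 \sin(2 \xi) \cos(2 t) + 2 \sin(4 \xi) \sin(4 t)$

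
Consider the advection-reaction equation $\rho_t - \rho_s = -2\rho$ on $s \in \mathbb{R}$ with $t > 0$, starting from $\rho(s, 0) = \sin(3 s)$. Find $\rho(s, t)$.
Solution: Substitute $\rho = e^{-2t}u$, i.e. $u = e^{2t}\rho$.
By the product rule, $\rho_t = e^{-2t}(u_t - 2u)$, $\rho_s = e^{-2t}u_s$.
Substituting into the PDE and dividing by $e^{-2t}$: $u_t - 2u - u_s = -2u$.
The lower-order terms cancel, leaving the standard advection equation $u_t - u_s = 0$.
Initial data for $u$: $u(s,0) = \rho(s,0) = \sin(3 s)$.
Solve for $u$:
  By method of characteristics (waves move left with speed 1):
  Along characteristics $s + t =$ const, $u$ is constant, so $u(s,t) = f(s + t)$ with $f = u( \cdot , 0)$.
Hence $u(s,t) = \sin(3 s + 3 t)$.
Transform back: $\rho(s,t) = e^{-2t}u(s,t)$.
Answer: $\rho(s, t) = e^{-2 t} \sin(3 s + 3 t)$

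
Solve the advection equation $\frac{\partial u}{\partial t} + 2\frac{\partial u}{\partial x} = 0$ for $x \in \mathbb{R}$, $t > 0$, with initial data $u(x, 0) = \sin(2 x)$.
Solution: By characteristics ($dx/dt = 2$), $u(x,t) = f(x - 2t)$ with $f = u( \cdot , 0)$.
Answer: $u(x, t) = - \sin(4 t - 2 x)$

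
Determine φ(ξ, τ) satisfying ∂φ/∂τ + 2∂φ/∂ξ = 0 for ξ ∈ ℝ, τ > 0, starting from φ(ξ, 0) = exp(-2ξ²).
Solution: By characteristics (dξ/dτ = 2), φ(ξ,τ) = f(ξ - 2τ) with f = φ(·, 0).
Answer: φ(ξ, τ) = exp(-2(ξ - 2τ)²)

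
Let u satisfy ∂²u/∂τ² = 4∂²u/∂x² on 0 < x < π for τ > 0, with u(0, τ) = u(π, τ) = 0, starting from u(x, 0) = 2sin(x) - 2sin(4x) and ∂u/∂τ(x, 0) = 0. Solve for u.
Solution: Separating variables: u = Σ [A_n cos(ω_n τ) + B_n sin(ω_n τ)] sin(nx), ω_n = 2n. From ICs: A_1=2, A_4=-2.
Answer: u(x, τ) = 2sin(x)cos(2τ) - 2sin(4x)cos(8τ)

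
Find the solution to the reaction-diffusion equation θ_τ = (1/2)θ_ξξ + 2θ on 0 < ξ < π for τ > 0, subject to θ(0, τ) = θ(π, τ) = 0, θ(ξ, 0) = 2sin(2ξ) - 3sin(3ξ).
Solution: Substitute θ = exp(2τ)u.
Then θ_τ = exp(2τ)(u_τ + 2u), θ_ξξ = exp(2τ)u_ξξ; substituting and dividing by exp(2τ), the lower-order terms cancel: u_τ = (1/2)u_ξξ (standard heat equation).
Data for u: u(ξ,0) = θ(ξ,0) = 2sin(2ξ) - 3sin(3ξ). The boundary conditions carry over: u(0,τ) = u(π,τ) = 0.
Separating variables: u = Σ c_n exp(-n²τ/2) sin(nξ). From u(ξ,0) = 2sin(2ξ) - 3sin(3ξ): c_2=2, c_3=-3.
So u(ξ,τ) = 2exp(-2τ)sin(2ξ) - 3exp(-9τ/2)sin(3ξ), and θ(ξ,τ) = exp(2τ)u(ξ,τ).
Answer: θ(ξ, τ) = 2sin(2ξ) - 3exp(-5τ/2)sin(3ξ)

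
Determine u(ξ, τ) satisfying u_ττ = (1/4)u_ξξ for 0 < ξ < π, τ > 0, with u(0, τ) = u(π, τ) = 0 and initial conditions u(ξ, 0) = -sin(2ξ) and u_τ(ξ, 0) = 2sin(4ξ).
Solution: Separating variables: u = Σ [A_n cos(ω_n τ) + B_n sin(ω_n τ)] sin(nξ), ω_n = n/2. From ICs (B_n = velocity coefficient / ω_n): A_2=-1, B_4=1.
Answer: u(ξ, τ) = -sin(2ξ)cos(τ) + sin(4ξ)sin(2τ)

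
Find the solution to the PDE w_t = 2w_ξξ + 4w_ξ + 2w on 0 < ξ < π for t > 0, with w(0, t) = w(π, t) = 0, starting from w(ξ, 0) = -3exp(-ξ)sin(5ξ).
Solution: Substitute w = exp(-ξ)u.
Then w_ξ = exp(-ξ)(u_ξ - u), w_ξξ = exp(-ξ)(u_ξξ - 2u_ξ + u), w_t = exp(-ξ)u_t; substituting and dividing by exp(-ξ), the lower-order terms cancel: u_t = 2u_ξξ (standard heat equation).
Data for u: u(ξ,0) = exp(ξ)w(ξ,0) = -3sin(5ξ). The boundary conditions carry over: u(0,t) = u(π,t) = 0.
Separating variables: u = Σ c_n exp(-2n²t) sin(nξ). From u(ξ,0) = -3sin(5ξ): c_5=-3.
So u(ξ,t) = -3exp(-50t)sin(5ξ), and w(ξ,t) = exp(-ξ)u(ξ,t).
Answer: w(ξ, t) = -3exp(-50t)exp(-ξ)sin(5ξ)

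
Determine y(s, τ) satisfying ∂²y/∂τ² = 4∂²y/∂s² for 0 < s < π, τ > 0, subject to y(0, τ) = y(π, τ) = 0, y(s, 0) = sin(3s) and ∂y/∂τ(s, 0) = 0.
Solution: Separating variables: y = Σ [A_n cos(ω_n τ) + B_n sin(ω_n τ)] sin(ns), ω_n = 2n. From ICs: A_3=1.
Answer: y(s, τ) = sin(3s)cos(6τ)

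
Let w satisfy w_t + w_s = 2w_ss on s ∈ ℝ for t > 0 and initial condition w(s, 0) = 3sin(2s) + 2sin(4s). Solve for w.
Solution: Change to a moving frame: let η = s - t, σ = t and write w(s,t) = u(η,σ).
By the chain rule w_t = u_σ - u_η, w_s = u_η, w_ss = u_ηη.
Then w_t + w_s = u_σ: the advection term cancels and the PDE becomes the heat equation u_σ = 2u_ηη on η ∈ ℝ.
Initial data: u(η,0) = w(η,0) = 3sin(2η) + 2sin(4η).
On η ∈ ℝ each mode satisfies (sin(nη))″ = -n² sin(nη), so exp(-2n²σ) sin(nη) solves the heat equation; by superposition u(η,σ) = Σ c_n exp(-2n²σ) sin(nη).
Reading off the coefficients: c_2=3, c_4=2, so u(η,σ) = 3exp(-8σ)sin(2η) + 2exp(-32σ)sin(4η).
Substituting back η = s - t, σ = t: w(s,t) = u(s - t, t).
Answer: w(s, t) = 3exp(-8t)sin(2s - 2t) + 2exp(-32t)sin(4s - 4t)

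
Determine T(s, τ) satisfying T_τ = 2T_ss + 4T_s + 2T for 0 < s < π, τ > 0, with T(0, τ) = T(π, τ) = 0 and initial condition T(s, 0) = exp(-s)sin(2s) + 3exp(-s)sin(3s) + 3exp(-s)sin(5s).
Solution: Substitute T = exp(-s)u.
Then T_s = exp(-s)(u_s - u), T_ss = exp(-s)(u_ss - 2u_s + u), T_τ = exp(-s)u_τ; substituting and dividing by exp(-s), the lower-order terms cancel: u_τ = 2u_ss (standard heat equation).
Data for u: u(s,0) = exp(s)T(s,0) = sin(2s) + 3sin(3s) + 3sin(5s). The boundary conditions carry over: u(0,τ) = u(π,τ) = 0.
Separating variables: u = Σ c_n exp(-2n²τ) sin(ns). From u(s,0) = sin(2s) + 3sin(3s) + 3sin(5s): c_2=1, c_3=3, c_5=3.
So u(s,τ) = exp(-8τ)sin(2s) + 3exp(-18τ)sin(3s) + 3exp(-50τ)sin(5s), and T(s,τ) = exp(-s)u(s,τ).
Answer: T(s, τ) = exp(-s)exp(-8τ)sin(2s) + 3exp(-s)exp(-18τ)sin(3s) + 3exp(-s)exp(-50τ)sin(5s)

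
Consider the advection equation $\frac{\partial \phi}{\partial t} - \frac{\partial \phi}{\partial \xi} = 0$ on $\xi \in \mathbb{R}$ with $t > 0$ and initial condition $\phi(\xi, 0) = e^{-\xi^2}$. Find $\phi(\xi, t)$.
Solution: By characteristics ($d\xi/dt = -1$), $\phi(\xi,t) = f(\xi + t)$ with $f = \phi( \cdot , 0)$.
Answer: $\phi(\xi, t) = e^{-(\xi + t)^2}$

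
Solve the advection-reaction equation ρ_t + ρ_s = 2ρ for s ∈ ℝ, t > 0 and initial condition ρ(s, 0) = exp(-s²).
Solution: Substitute ρ = exp(2t)u, i.e. u = exp(-2t)ρ.
By the product rule, ρ_t = exp(2t)(u_t + 2u), ρ_s = exp(2t)u_s.
Substituting into the PDE and dividing by exp(2t): u_t + 2u + u_s = 2u.
The lower-order terms cancel, leaving the standard advection equation u_t + u_s = 0.
Initial data for u: u(s,0) = ρ(s,0) = exp(-s²).
Solve for u:
  By method of characteristics (waves move right with speed 1):
  Along characteristics s - t = const, u is constant, so u(s,t) = f(s - t) with f = u(·, 0).
Hence u(s,t) = exp(-(s - t)²).
Transform back: ρ(s,t) = exp(2t)u(s,t).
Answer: ρ(s, t) = exp(2t)exp(-(s - t)²)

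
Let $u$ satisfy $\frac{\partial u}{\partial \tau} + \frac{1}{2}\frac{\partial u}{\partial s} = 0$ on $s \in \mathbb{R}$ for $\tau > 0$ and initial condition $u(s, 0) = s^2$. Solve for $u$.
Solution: By method of characteristics (waves move right with speed 1/2):
Along characteristics $s - \frac{1}{2}\tau =$ const, $u$ is constant, so $u(s,\tau) = f(s - \frac{1}{2}\tau)$ with $f = u( \cdot , 0)$.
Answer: $u(s, \tau) = \frac{1}{4} \tau^2 -  \tau s + s^2$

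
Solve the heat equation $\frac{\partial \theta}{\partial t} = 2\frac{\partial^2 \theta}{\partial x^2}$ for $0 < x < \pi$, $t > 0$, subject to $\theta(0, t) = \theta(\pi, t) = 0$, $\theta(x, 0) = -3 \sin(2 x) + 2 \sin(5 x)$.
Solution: Separating variables: $\theta = \sum c_n e^{-2n^2t} \sin(nx)$. From $\theta(x,0) = -3 \sin(2 x) + 2 \sin(5 x)$: $c_2=-3, c_5=2$.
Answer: $\theta(x, t) = -3 e^{-8 t} \sin(2 x) + 2 e^{-50 t} \sin(5 x)$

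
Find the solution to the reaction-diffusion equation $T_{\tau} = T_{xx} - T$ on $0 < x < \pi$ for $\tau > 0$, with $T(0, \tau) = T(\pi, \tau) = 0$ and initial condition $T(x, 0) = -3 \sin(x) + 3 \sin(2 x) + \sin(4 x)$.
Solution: Substitute $T = e^{-\tau}u$.
Then $T_{\tau} = e^{-\tau}(u_{\tau} - u)$, $T_{xx} = e^{-\tau}u_{xx}$; substituting and dividing by $e^{-\tau}$, the lower-order terms cancel: $u_{\tau} = u_{xx}$ (standard heat equation).
Data for $u$: $u(x,0) = T(x,0) = -3 \sin(x) + 3 \sin(2 x) + \sin(4 x)$. The boundary conditions carry over: $u(0,\tau) = u(\pi,\tau) = 0$.
Separating variables: $u = \sum c_n e^{-n^2\tau} \sin(nx)$. From $u(x,0) = -3 \sin(x) + 3 \sin(2 x) + \sin(4 x)$: $c_1=-3, c_2=3, c_4=1$.
So $u(x,\tau) = -3 e^{-\tau} \sin(x) + 3 e^{-4 \tau} \sin(2 x) + e^{-16 \tau} \sin(4 x)$, and $T(x,\tau) = e^{-\tau}u(x,\tau)$.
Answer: $T(x, \tau) = -3 e^{-2 \tau} \sin(x) + 3 e^{-5 \tau} \sin(2 x) + e^{-17 \tau} \sin(4 x)$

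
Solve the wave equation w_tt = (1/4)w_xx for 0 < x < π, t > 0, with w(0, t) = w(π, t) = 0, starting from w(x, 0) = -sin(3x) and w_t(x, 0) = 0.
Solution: Separating variables: w = Σ [A_n cos(ω_n t) + B_n sin(ω_n t)] sin(nx), ω_n = n/2. From ICs: A_3=-1.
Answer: w(x, t) = -sin(3x)cos(3t/2)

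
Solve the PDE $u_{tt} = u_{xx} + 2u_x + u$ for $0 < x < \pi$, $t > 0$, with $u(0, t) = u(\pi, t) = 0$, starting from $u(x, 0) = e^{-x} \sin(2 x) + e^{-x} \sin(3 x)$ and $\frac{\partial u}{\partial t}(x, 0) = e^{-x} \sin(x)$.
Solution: Substitute $u = e^{-x}w$.
Then $u_x = e^{-x}(w_x - w)$, $u_{xx} = e^{-x}(w_{xx} - 2w_x + w)$, $u_{tt} = e^{-x}w_{tt}$; substituting and dividing by $e^{-x}$, the lower-order terms cancel: $w_{tt} = w_{xx}$ (standard wave equation).
Data for $w$: $w(x,0) = e^{x}u(x,0) = \sin(2 x) + \sin(3 x)$; $w_t(x,0) = e^{x}u_t(x,0) = \sin(x)$. The boundary conditions carry over: $w(0,t) = w(\pi,t) = 0$.
Separating variables: $w = \sum [A_n \cos(\omega_n t) + B_n \sin(\omega_n t)] \sin(nx)$, $\omega_n = n$. From ICs ($B_n$ = velocity coefficient / $\omega_n$): $A_2=1, A_3=1, B_1=1$.
So $w(x,t) = \sin(t) \sin(x) + \sin(2 x) \cos(2 t) + \sin(3 x) \cos(3 t)$, and $u(x,t) = e^{-x}w(x,t)$.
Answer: $u(x, t) = e^{-x} \sin(t) \sin(x) + e^{-x} \sin(2 x) \cos(2 t) + e^{-x} \sin(3 x) \cos(3 t)$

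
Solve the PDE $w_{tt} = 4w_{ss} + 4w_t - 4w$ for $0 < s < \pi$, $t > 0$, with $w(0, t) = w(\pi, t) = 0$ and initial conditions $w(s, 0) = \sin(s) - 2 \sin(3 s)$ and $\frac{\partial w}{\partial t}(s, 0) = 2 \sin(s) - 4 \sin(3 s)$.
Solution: Substitute $w = e^{2t}u$, i.e. $u = e^{-2t}w$.
By the product rule, $w_t = e^{2t}(u_t + 2u)$, $w_{tt} = e^{2t}(u_{tt} + 4u_t + 4u)$, $w_{ss} = e^{2t}u_{ss}$.
Substituting into the PDE and dividing by $e^{2t}$: $u_{tt} + 4u_t + 4u = 4u_{ss} + 4(u_t + 2u) - 4u$.
The lower-order terms cancel, leaving the standard wave equation $u_{tt} = 4u_{ss}$.
Initial data for $u$: $u(s,0) = w(s,0) = \sin(s) - 2 \sin(3 s)$; $u_t(s,0) = w_t(s,0) - 2w(s,0) = 0$. The boundary conditions carry over: $u(0,t) = u(\pi,t) = 0$.
Solve for $u$:
  Using separation of variables $u = X(s)T(t)$:
  Eigenfunctions: $\sin(ns)$, $n = 1, 2, 3, \ldots$
  General solution: $u(s, t) = \sum [A_n \cos(2n t) + B_n \sin(2n t)] \sin(ns)$
  From $u(s,0) = \sin(s) - 2 \sin(3 s)$: $A_1=1, A_3=-2$. From $u_t(s,0) = 0$: all $B_n = 0$.
Hence $u(s,t) = \sin(s) \cos(2 t) - 2 \sin(3 s) \cos(6 t)$.
Transform back: $w(s,t) = e^{2t}u(s,t)$.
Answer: $w(s, t) = e^{2 t} \sin(s) \cos(2 t) - 2 e^{2 t} \sin(3 s) \cos(6 t)$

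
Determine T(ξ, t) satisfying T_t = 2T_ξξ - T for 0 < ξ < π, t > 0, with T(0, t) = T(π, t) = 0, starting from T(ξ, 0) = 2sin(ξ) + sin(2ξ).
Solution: Substitute T = exp(-t)u.
Then T_t = exp(-t)(u_t - u), T_ξξ = exp(-t)u_ξξ; substituting and dividing by exp(-t), the lower-order terms cancel: u_t = 2u_ξξ (standard heat equation).
Data for u: u(ξ,0) = T(ξ,0) = 2sin(ξ) + sin(2ξ). The boundary conditions carry over: u(0,t) = u(π,t) = 0.
Separating variables: u = Σ c_n exp(-2n²t) sin(nξ). From u(ξ,0) = 2sin(ξ) + sin(2ξ): c_1=2, c_2=1.
So u(ξ,t) = 2exp(-2t)sin(ξ) + exp(-8t)sin(2ξ), and T(ξ,t) = exp(-t)u(ξ,t).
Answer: T(ξ, t) = 2exp(-3t)sin(ξ) + exp(-9t)sin(2ξ)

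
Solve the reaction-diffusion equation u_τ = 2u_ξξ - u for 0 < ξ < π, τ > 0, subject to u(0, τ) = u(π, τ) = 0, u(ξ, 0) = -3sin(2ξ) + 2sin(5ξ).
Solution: Substitute u = exp(-τ)w, i.e. w = exp(τ)u.
By the product rule, u_τ = exp(-τ)(w_τ - w), u_ξξ = exp(-τ)w_ξξ.
Substituting into the PDE and dividing by exp(-τ): w_τ - w = 2w_ξξ - w.
The lower-order terms cancel, leaving the standard heat equation w_τ = 2w_ξξ.
Initial data for w: w(ξ,0) = u(ξ,0) = -3sin(2ξ) + 2sin(5ξ). The boundary conditions carry over: w(0,τ) = w(π,τ) = 0.
Solve for w:
  Using separation of variables w = X(ξ)T(τ):
  Eigenfunctions: sin(nξ), n = 1, 2, 3, ...
  General solution: w(ξ, τ) = Σ c_n sin(nξ) exp(-2n² τ)
  Matching w(ξ,0) = -3sin(2ξ) + 2sin(5ξ) term by term: c_2=-3, c_5=2.
Hence w(ξ,τ) = -3exp(-8τ)sin(2ξ) + 2exp(-50τ)sin(5ξ).
Transform back: u(ξ,τ) = exp(-τ)w(ξ,τ).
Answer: u(ξ, τ) = -3exp(-9τ)sin(2ξ) + 2exp(-51τ)sin(5ξ)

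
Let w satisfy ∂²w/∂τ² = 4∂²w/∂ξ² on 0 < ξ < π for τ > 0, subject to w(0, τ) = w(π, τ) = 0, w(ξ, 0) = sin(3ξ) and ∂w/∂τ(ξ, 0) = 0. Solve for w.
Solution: Separating variables: w = Σ [A_n cos(ω_n τ) + B_n sin(ω_n τ)] sin(nξ), ω_n = 2n. From ICs: A_3=1.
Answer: w(ξ, τ) = sin(3ξ)cos(6τ)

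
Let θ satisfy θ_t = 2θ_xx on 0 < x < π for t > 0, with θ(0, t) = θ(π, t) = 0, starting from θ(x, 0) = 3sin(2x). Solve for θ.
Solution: Separating variables: θ = Σ c_n exp(-2n²t) sin(nx). From θ(x,0) = 3sin(2x): c_2=3.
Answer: θ(x, t) = 3exp(-8t)sin(2x)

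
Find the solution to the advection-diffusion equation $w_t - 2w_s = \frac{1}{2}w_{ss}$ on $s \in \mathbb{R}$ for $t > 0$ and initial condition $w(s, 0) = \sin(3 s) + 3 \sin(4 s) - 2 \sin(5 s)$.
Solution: Moving frame: $\eta = s + 2t$, $\sigma = t$, $w = u(\eta,\sigma)$, so $w_t = u_{\sigma} + 2u_{\eta}$ and $w_{ss} = u_{\eta\eta}$.
Hence $w_t - 2w_s = u_{\sigma}$ and the PDE becomes the heat equation $u_{\sigma} = \frac{1}{2}u_{\eta\eta}$ on $\eta \in \mathbb{R}$.
Initial data: $u(\eta,0) = w(\eta,0) = \sin(3 \eta) + 3 \sin(4 \eta) - 2 \sin(5 \eta)$. Each mode $\sin(n\eta)$ decays as $e^{-n^2\sigma/2}$ on $\mathbb{R}$, so $u(\eta,\sigma) = \sum c_n e^{-n^2\sigma/2} \sin(n\eta)$ with $c_3=1, c_4=3, c_5=-2$: $u(\eta,\sigma) = 3 e^{-8 \sigma} \sin(4 \eta) + e^{-9 \sigma/2} \sin(3 \eta) - 2 e^{-25 \sigma/2} \sin(5 \eta)$.
Substituting back: $w(s,t) = u(s + 2t, t)$.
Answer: $w(s, t) = 3 e^{-8 t} \sin(4 s + 8 t) + e^{-9 t/2} \sin(3 s + 6 t) - 2 e^{-25 t/2} \sin(5 s + 10 t)$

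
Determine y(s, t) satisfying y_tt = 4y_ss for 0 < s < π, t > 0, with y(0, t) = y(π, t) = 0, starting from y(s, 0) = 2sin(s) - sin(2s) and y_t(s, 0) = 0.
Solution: Using separation of variables y = X(s)T(t):
Eigenfunctions: sin(ns), n = 1, 2, 3, ...
General solution: y(s, t) = Σ [A_n cos(2n t) + B_n sin(2n t)] sin(ns)
From y(s,0) = 2sin(s) - sin(2s): A_1=2, A_2=-1. From y_t(s,0) = 0: all B_n = 0.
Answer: y(s, t) = 2sin(s)cos(2t) - sin(2s)cos(4t)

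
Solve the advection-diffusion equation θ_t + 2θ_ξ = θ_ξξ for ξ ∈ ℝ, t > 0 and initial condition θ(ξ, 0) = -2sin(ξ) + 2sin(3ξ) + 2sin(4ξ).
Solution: Change to a moving frame: let η = ξ - 2t, σ = t and write θ(ξ,t) = u(η,σ).
By the chain rule θ_t = u_σ - 2u_η, θ_ξ = u_η, θ_ξξ = u_ηη.
Then θ_t + 2θ_ξ = u_σ: the advection term cancels and the PDE becomes the heat equation u_σ = u_ηη on η ∈ ℝ.
Initial data: u(η,0) = θ(η,0) = -2sin(η) + 2sin(3η) + 2sin(4η).
On η ∈ ℝ each mode satisfies (sin(nη))″ = -n² sin(nη), so exp(-n²σ) sin(nη) solves the heat equation; by superposition u(η,σ) = Σ c_n exp(-n²σ) sin(nη).
Reading off the coefficients: c_1=-2, c_3=2, c_4=2, so u(η,σ) = -2exp(-σ)sin(η) + 2exp(-9σ)sin(3η) + 2exp(-16σ)sin(4η).
Substituting back η = ξ - 2t, σ = t: θ(ξ,t) = u(ξ - 2t, t).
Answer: θ(ξ, t) = 2exp(-t)sin(2t - ξ) - 2exp(-9t)sin(6t - 3ξ) - 2exp(-16t)sin(8t - 4ξ)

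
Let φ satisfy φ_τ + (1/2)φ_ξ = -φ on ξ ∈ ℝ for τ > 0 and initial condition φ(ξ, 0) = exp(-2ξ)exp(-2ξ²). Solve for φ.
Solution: Substitute φ = exp(-2ξ)u, i.e. u = exp(2ξ)φ.
By the product rule, φ_ξ = exp(-2ξ)(u_ξ - 2u), φ_τ = exp(-2ξ)u_τ.
Substituting into the PDE and dividing by exp(-2ξ): u_τ + (1/2)(u_ξ - 2u) = -u.
The lower-order terms cancel, leaving the standard advection equation u_τ + (1/2)u_ξ = 0.
Initial data for u: u(ξ,0) = exp(2ξ)φ(ξ,0) = exp(-2ξ²).
Solve for u:
  By method of characteristics (waves move right with speed 1/2):
  Along characteristics ξ - (1/2)τ = const, u is constant, so u(ξ,τ) = f(ξ - (1/2)τ) with f = u(·, 0).
Hence u(ξ,τ) = exp(-2(ξ - τ/2)²).
Transform back: φ(ξ,τ) = exp(-2ξ)u(ξ,τ).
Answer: φ(ξ, τ) = exp(-2ξ)exp(-2(ξ - τ/2)²)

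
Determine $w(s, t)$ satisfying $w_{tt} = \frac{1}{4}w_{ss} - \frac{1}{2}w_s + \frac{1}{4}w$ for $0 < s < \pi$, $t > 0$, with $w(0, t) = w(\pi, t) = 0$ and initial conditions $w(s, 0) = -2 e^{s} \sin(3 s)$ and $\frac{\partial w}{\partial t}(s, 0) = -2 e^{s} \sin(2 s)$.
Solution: Substitute $w = e^{s}u$, i.e. $u = e^{-s}w$.
By the product rule, $w_s = e^{s}(u_s + u)$, $w_{ss} = e^{s}(u_{ss} + 2u_s + u)$, $w_{tt} = e^{s}u_{tt}$.
Substituting into the PDE and dividing by $e^{s}$: $u_{tt} = \frac{1}{4}(u_{ss} + 2u_s + u) - \frac{1}{2}(u_s + u) + \frac{1}{4}u$.
The lower-order terms cancel, leaving the standard wave equation $u_{tt} = \frac{1}{4}u_{ss}$.
Initial data for $u$: $u(s,0) = e^{-s}w(s,0) = -2 \sin(3 s)$; $u_t(s,0) = e^{-s}w_t(s,0) = -2 \sin(2 s)$. The boundary conditions carry over: $u(0,t) = u(\pi,t) = 0$.
Solve for $u$:
  Using separation of variables $u = X(s)T(t)$:
  Eigenfunctions: $\sin(ns)$, $n = 1, 2, 3, \ldots$
  General solution: $u(s, t) = \sum [A_n \cos(n t/2) + B_n \sin(n t/2)] \sin(ns)$
  From $u(s,0) = -2 \sin(3 s)$: $A_3=-2$. From $u_t(s,0) = -2 \sin(2 s)$, using $u_t(s,0) = \sum \omega_n B_n \sin(ns)$ with $\omega_n = n/2$: $B_2 = (-2)/1 = -2$.
Hence $u(s,t) = -2 \sin(2 s) \sin(t) - 2 \sin(3 s) \cos(3 t/2)$.
Transform back: $w(s,t) = e^{s}u(s,t)$.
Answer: $w(s, t) = -2 e^{s} \sin(2 s) \sin(t) - 2 e^{s} \sin(3 s) \cos(3 t/2)$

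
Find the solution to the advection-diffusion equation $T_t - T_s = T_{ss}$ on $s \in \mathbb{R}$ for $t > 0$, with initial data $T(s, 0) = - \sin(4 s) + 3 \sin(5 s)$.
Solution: Moving frame: $\eta = s + t$, $\sigma = t$, $T = u(\eta,\sigma)$, so $T_t = u_{\sigma} + u_{\eta}$ and $T_{ss} = u_{\eta\eta}$.
Hence $T_t - T_s = u_{\sigma}$ and the PDE becomes the heat equation $u_{\sigma} = u_{\eta\eta}$ on $\eta \in \mathbb{R}$.
Initial data: $u(\eta,0) = T(\eta,0) = - \sin(4 \eta) + 3 \sin(5 \eta)$. Each mode $\sin(n\eta)$ decays as $e^{-n^2\sigma}$ on $\mathbb{R}$, so $u(\eta,\sigma) = \sum c_n e^{-n^2\sigma} \sin(n\eta)$ with $c_4=-1, c_5=3$: $u(\eta,\sigma) = - e^{-16 \sigma} \sin(4 \eta) + 3 e^{-25 \sigma} \sin(5 \eta)$.
Substituting back: $T(s,t) = u(s + t, t)$.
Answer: $T(s, t) = - e^{-16 t} \sin(4 s + 4 t) + 3 e^{-25 t} \sin(5 s + 5 t)$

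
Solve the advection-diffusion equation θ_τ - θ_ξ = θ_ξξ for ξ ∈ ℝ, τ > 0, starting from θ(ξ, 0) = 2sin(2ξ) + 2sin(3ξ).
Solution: Moving frame: η = ξ + τ, σ = τ, θ = u(η,σ), so θ_τ = u_σ + u_η and θ_ξξ = u_ηη.
Hence θ_τ - θ_ξ = u_σ and the PDE becomes the heat equation u_σ = u_ηη on η ∈ ℝ.
Initial data: u(η,0) = θ(η,0) = 2sin(2η) + 2sin(3η). Each mode sin(nη) decays as exp(-n²σ) on ℝ, so u(η,σ) = Σ c_n exp(-n²σ) sin(nη) with c_2=2, c_3=2: u(η,σ) = 2exp(-4σ)sin(2η) + 2exp(-9σ)sin(3η).
Substituting back: θ(ξ,τ) = u(ξ + τ, τ).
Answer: θ(ξ, τ) = 2exp(-4τ)sin(2ξ + 2τ) + 2exp(-9τ)sin(3ξ + 3τ)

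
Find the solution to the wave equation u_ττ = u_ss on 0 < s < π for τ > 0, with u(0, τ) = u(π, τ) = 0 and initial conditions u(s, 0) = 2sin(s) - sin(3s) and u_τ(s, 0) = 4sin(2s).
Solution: Separating variables: u = Σ [A_n cos(ω_n τ) + B_n sin(ω_n τ)] sin(ns), ω_n = n. From ICs (B_n = velocity coefficient / ω_n): A_1=2, A_3=-1, B_2=2.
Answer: u(s, τ) = 2sin(s)cos(τ) + 2sin(2s)sin(2τ) - sin(3s)cos(3τ)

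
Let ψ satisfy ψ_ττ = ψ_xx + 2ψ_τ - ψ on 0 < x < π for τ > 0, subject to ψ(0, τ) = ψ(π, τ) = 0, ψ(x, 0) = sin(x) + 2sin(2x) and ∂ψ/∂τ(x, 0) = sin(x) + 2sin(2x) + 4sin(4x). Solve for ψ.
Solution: Substitute ψ = exp(τ)u.
Then ψ_τ = exp(τ)(u_τ + u), ψ_ττ = exp(τ)(u_ττ + 2u_τ + u), ψ_xx = exp(τ)u_xx; substituting and dividing by exp(τ), the lower-order terms cancel: u_ττ = u_xx (standard wave equation).
Data for u: u(x,0) = ψ(x,0) = sin(x) + 2sin(2x); u_τ(x,0) = ψ_τ(x,0) - ψ(x,0) = 4sin(4x). The boundary conditions carry over: u(0,τ) = u(π,τ) = 0.
Separating variables: u = Σ [A_n cos(ω_n τ) + B_n sin(ω_n τ)] sin(nx), ω_n = n. From ICs (B_n = velocity coefficient / ω_n): A_1=1, A_2=2, B_4=1.
So u(x,τ) = sin(x)cos(τ) + 2sin(2x)cos(2τ) + sin(4x)sin(4τ), and ψ(x,τ) = exp(τ)u(x,τ).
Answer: ψ(x, τ) = exp(τ)sin(x)cos(τ) + 2exp(τ)sin(2x)cos(2τ) + exp(τ)sin(4x)sin(4τ)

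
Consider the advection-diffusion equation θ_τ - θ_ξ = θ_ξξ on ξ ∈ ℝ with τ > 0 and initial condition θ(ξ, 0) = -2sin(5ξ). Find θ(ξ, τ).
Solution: Moving frame: η = ξ + τ, σ = τ, θ = u(η,σ), so θ_τ = u_σ + u_η and θ_ξξ = u_ηη.
Hence θ_τ - θ_ξ = u_σ and the PDE becomes the heat equation u_σ = u_ηη on η ∈ ℝ.
Initial data: u(η,0) = θ(η,0) = -2sin(5η). Each mode sin(nη) decays as exp(-n²σ) on ℝ, so u(η,σ) = Σ c_n exp(-n²σ) sin(nη) with c_5=-2: u(η,σ) = -2exp(-25σ)sin(5η).
Substituting back: θ(ξ,τ) = u(ξ + τ, τ).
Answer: θ(ξ, τ) = -2exp(-25τ)sin(5ξ + 5τ)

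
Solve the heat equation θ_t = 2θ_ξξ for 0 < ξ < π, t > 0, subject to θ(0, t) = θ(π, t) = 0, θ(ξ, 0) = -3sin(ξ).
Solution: Using separation of variables θ = X(ξ)G(t):
Eigenfunctions: sin(nξ), n = 1, 2, 3, ...
General solution: θ(ξ, t) = Σ c_n sin(nξ) exp(-2n² t)
Matching θ(ξ,0) = -3sin(ξ) term by term: c_1=-3.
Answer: θ(ξ, t) = -3exp(-2t)sin(ξ)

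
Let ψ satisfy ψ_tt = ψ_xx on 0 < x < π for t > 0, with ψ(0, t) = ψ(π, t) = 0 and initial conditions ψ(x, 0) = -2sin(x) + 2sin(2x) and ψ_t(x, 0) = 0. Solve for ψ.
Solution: Using separation of variables ψ = X(x)T(t):
Eigenfunctions: sin(nx), n = 1, 2, 3, ...
General solution: ψ(x, t) = Σ [A_n cos(n t) + B_n sin(n t)] sin(nx)
From ψ(x,0) = -2sin(x) + 2sin(2x): A_1=-2, A_2=2. From ψ_t(x,0) = 0: all B_n = 0.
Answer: ψ(x, t) = -2sin(x)cos(t) + 2sin(2x)cos(2t)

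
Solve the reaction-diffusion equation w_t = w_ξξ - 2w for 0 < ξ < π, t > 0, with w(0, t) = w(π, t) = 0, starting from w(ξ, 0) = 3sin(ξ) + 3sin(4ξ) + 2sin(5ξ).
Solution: Substitute w = exp(-2t)u.
Then w_t = exp(-2t)(u_t - 2u), w_ξξ = exp(-2t)u_ξξ; substituting and dividing by exp(-2t), the lower-order terms cancel: u_t = u_ξξ (standard heat equation).
Data for u: u(ξ,0) = w(ξ,0) = 3sin(ξ) + 3sin(4ξ) + 2sin(5ξ). The boundary conditions carry over: u(0,t) = u(π,t) = 0.
Separating variables: u = Σ c_n exp(-n²t) sin(nξ). From u(ξ,0) = 3sin(ξ) + 3sin(4ξ) + 2sin(5ξ): c_1=3, c_4=3, c_5=2.
So u(ξ,t) = 3exp(-t)sin(ξ) + 3exp(-16t)sin(4ξ) + 2exp(-25t)sin(5ξ), and w(ξ,t) = exp(-2t)u(ξ,t).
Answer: w(ξ, t) = 3exp(-3t)sin(ξ) + 3exp(-18t)sin(4ξ) + 2exp(-27t)sin(5ξ)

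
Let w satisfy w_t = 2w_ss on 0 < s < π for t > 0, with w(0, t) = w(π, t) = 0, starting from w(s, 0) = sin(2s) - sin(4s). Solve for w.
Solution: Separating variables: w = Σ c_n exp(-2n²t) sin(ns). From w(s,0) = sin(2s) - sin(4s): c_2=1, c_4=-1.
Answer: w(s, t) = exp(-8t)sin(2s) - exp(-32t)sin(4s)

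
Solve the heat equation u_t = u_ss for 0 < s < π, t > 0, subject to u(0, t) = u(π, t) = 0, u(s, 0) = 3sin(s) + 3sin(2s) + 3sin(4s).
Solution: Using separation of variables u = X(s)T(t):
Eigenfunctions: sin(ns), n = 1, 2, 3, ...
General solution: u(s, t) = Σ c_n sin(ns) exp(-n² t)
Matching u(s,0) = 3sin(s) + 3sin(2s) + 3sin(4s) term by term: c_1=3, c_2=3, c_4=3.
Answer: u(s, t) = 3exp(-t)sin(s) + 3exp(-4t)sin(2s) + 3exp(-16t)sin(4s)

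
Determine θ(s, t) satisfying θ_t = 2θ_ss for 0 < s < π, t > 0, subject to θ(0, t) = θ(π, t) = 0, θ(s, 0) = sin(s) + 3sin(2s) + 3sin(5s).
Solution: Separating variables: θ = Σ c_n exp(-2n²t) sin(ns). From θ(s,0) = sin(s) + 3sin(2s) + 3sin(5s): c_1=1, c_2=3, c_5=3.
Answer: θ(s, t) = exp(-2t)sin(s) + 3exp(-8t)sin(2s) + 3exp(-50t)sin(5s)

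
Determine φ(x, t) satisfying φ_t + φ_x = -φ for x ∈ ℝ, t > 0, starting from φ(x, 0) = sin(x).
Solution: Substitute φ = exp(-t)u.
Then φ_t = exp(-t)(u_t - u), φ_x = exp(-t)u_x; substituting and dividing by exp(-t), the lower-order terms cancel: u_t + u_x = 0 (standard advection equation).
Data for u: u(x,0) = φ(x,0) = sin(x).
By characteristics (dx/dt = 1), u(x,t) = f(x - t) with f = u(·, 0).
So u(x,t) = -sin(t - x), and φ(x,t) = exp(-t)u(x,t).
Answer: φ(x, t) = -exp(-t)sin(t - x)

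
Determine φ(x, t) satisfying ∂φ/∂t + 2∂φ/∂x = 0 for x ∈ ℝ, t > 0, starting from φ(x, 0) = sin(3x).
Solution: By characteristics (dx/dt = 2), φ(x,t) = f(x - 2t) with f = φ(·, 0).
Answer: φ(x, t) = -sin(6t - 3x)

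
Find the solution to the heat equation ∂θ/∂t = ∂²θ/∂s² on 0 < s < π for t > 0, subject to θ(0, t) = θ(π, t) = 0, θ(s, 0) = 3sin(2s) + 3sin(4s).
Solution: Separating variables: θ = Σ c_n exp(-n²t) sin(ns). From θ(s,0) = 3sin(2s) + 3sin(4s): c_2=3, c_4=3.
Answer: θ(s, t) = 3exp(-4t)sin(2s) + 3exp(-16t)sin(4s)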